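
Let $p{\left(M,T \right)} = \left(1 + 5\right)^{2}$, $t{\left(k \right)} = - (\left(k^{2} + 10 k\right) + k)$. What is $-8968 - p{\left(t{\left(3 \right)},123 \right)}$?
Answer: $-9004$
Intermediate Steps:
$t{\left(k \right)} = - k^{2} - 11 k$ ($t{\left(k \right)} = - (k^{2} + 11 k) = - k^{2} - 11 k$)
$p{\left(M,T \right)} = 36$ ($p{\left(M,T \right)} = 6^{2} = 36$)
$-8968 - p{\left(t{\left(3 \right)},123 \right)} = -8968 - 36 = -9004$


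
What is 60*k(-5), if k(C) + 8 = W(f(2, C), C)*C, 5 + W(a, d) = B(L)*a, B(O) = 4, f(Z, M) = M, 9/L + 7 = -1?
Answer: 7020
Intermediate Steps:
L = -9/8 (L = 9/(-7 - 1) = 9/(-8) = 9*(-1/8) = -9/8 ≈ -1.1250)
W(a, d) = -5 + 4*a
k(C) = -8 + C*(-5 + 4*C) (k(C) = -8 + (-5 + 4*C)*C = -8 + C*(-5 + 4*C))
60*k(-5) = 60*(-8 - 5*(-5 + 4*(-5))) = 60*(-8 - 5*(-5 - 20)) = 60*(-8 - 5*(-25)) = 60*(-8 + 125) = 60*117 = 7020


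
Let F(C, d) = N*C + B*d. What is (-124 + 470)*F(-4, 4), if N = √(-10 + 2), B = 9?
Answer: 12456 - 2768*I*√2 ≈ 12456.0 - 3914.5*I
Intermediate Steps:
N = 2*I*√2 (N = √(-8) = 2*I*√2 ≈ 2.8284*I)
F(C, d) = 9*d + 2*I*C*√2 (F(C, d) = (2*I*√2)*C + 9*d = 2*I*C*√2 + 9*d = 9*d + 2*I*C*√2)
(-124 + 470)*F(-4, 4) = (-124 + 470)*(9*4 + 2*I*(-4)*√2) = 346*(36 - 8*I*√2) = 12456 - 2768*I*√2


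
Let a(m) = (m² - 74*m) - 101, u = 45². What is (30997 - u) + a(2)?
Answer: 28727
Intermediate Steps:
u = 2025
a(m) = -101 + m² - 74*m
(30997 - u) + a(2) = (30997 - 1*2025) + (-101 + 2² - 74*2) = (30997 - 2025) + (-101 + 4 - 148) = 28972 - 245 = 28727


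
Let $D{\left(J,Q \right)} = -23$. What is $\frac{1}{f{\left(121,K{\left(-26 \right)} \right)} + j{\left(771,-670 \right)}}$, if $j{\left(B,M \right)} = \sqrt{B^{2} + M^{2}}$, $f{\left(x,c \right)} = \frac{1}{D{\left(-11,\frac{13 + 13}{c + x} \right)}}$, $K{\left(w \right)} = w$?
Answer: $\frac{23}{551927388} + \frac{529 \sqrt{1043341}}{551927388} \approx 0.00097905$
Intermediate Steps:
$f{\left(x,c \right)} = - \frac{1}{23}$ ($f{\left(x,c \right)} = \frac{1}{-23} = - \frac{1}{23}$)
$\frac{1}{f{\left(121,K{\left(-26 \right)} \right)} + j{\left(771,-670 \right)}} = \frac{1}{- \frac{1}{23} + \sqrt{771^{2} + \left(-670\right)^{2}}} = \frac{1}{- \frac{1}{23} + \sqrt{594441 + 448900}} = \frac{1}{- \frac{1}{23} + \sqrt{1043341}}$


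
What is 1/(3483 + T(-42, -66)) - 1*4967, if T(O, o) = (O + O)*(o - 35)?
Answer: -59440088/11967 ≈ -4967.0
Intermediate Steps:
T(O, o) = 2*O*(-35 + o) (T(O, o) = (2*O)*(-35 + o) = 2*O*(-35 + o))
1/(3483 + T(-42, -66)) - 1*4967 = 1/(3483 + 2*(-42)*(-35 - 66)) - 1*4967 = 1/(3483 + 2*(-42)*(-101)) - 4967 = 1/(3483 + 8484) - 4967 = 1/11967 - 4967 = -59440088/11967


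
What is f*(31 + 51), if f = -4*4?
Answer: -1312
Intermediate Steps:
f = -16
f*(31 + 51) = -16*(31 + 51) = -16*82 = -1312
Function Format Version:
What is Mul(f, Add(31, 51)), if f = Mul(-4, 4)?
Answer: -1312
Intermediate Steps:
f = -16
Mul(f, Add(31, 51)) = Mul(-16, Add(31, 51)) = Mul(-16, 82) = -1312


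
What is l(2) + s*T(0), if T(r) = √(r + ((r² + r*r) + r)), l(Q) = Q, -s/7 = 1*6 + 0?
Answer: 2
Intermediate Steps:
s = -42 (s = -7*(1*6 + 0) = -7*(6 + 0) = -7*6 = -42)
T(r) = √(2*r + 2*r²) (T(r) = √(r + ((r² + r²) + r)) = √(r + (2*r² + r)) = √(r + (r + 2*r²)) = √(2*r + 2*r²))
l(2) + s*T(0) = 2 - 42*√2*√(0*(1 + 0)) = 2 - 42*√2*√(0*1) = 2 - 42*√2*√0 = 2 - 42*√2*0 = 2 - 42*0 = 2 + 0 = 2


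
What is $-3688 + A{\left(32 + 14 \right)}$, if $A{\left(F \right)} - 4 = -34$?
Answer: $-3718$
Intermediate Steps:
$A{\left(F \right)} = -30$ ($A{\left(F \right)} = 4 - 34 = -30$)
$-3688 + A{\left(32 + 14 \right)} = -3688 - 30 = -3718$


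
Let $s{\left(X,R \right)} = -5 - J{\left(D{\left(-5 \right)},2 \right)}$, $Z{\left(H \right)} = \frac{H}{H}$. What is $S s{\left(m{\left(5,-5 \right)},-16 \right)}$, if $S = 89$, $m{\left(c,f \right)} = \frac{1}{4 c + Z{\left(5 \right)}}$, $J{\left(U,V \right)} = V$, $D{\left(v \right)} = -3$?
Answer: $-623$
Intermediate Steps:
$Z{\left(H \right)} = 1$
$m{\left(c,f \right)} = \frac{1}{1 + 4 c}$ ($m{\left(c,f \right)} = \frac{1}{4 c + 1} = \frac{1}{1 + 4 c}$)
$s{\left(X,R \right)} = -7$ ($s{\left(X,R \right)} = -5 - 2 = -7$)
$S s{\left(m{\left(5,-5 \right)},-16 \right)} = 89 \left(-7\right) = -623$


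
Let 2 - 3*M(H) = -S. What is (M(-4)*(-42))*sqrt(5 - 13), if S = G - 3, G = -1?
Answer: 56*I*sqrt(2) ≈ 79.196*I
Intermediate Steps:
S = -4 (S = -1 - 3 = -4)
M(H) = -2/3 (M(H) = 2/3 - (-1)*(-4)/3 = 2/3 - 1/3*4 = 2/3 - 4/3 = -2/3)
(M(-4)*(-42))*sqrt(5 - 13) = (-2/3*(-42))*sqrt(5 - 13) = 28*sqrt(-8) = 28*(2*I*sqrt(2)) = 56*I*sqrt(2)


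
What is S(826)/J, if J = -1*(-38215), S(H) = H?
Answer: 826/38215 ≈ 0.021615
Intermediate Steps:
J = 38215
S(826)/J = 826/38215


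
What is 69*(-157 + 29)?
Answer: -8832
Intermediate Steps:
69*(-157 + 29) = 69*(-128) = -8832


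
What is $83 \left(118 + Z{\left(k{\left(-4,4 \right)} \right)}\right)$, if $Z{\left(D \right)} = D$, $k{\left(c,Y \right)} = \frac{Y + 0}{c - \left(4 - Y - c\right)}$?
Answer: $\frac{19505}{2} \approx 9752.5$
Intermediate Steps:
$k{\left(c,Y \right)} = \frac{Y}{-4 + Y + 2 c}$ ($k{\left(c,Y \right)} = \frac{Y}{c - \left(4 - Y - c\right)} = \frac{Y}{c + \left(-4 + Y + c\right)} = \frac{Y}{-4 + Y + 2 c}$)
$83 \left(118 + Z{\left(k{\left(-4,4 \right)} \right)}\right) = 83 \left(118 + \frac{4}{-4 + 4 + 2 \left(-4\right)}\right) = 83 \left(118 + \frac{4}{-4 + 4 - 8}\right) = 83 \left(118 + \frac{4}{-8}\right) = 83 \left(118 + 4 \left(- \frac{1}{8}\right)\right) = 83 \left(118 - \frac{1}{2}\right) = 83 \cdot \frac{235}{2} = \frac{19505}{2}$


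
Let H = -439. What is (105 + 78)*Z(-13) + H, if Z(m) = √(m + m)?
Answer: -439 + 183*I*√26 ≈ -439.0 + 933.12*I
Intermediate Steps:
Z(m) = √2*√m (Z(m) = √(2*m) = √2*√m)
(105 + 78)*Z(-13) + H = (105 + 78)*(√2*√(-13)) - 439 = 183*(√2*(I*√13)) - 439 = 183*(I*√26) - 439 = 183*I*√26 - 439 = -439 + 183*I*√26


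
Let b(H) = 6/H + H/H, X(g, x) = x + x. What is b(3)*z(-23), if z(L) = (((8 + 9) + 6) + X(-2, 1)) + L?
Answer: 6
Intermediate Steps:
X(g, x) = 2*x
z(L) = 25 + L (z(L) = (((8 + 9) + 6) + 2*1) + L = ((17 + 6) + 2) + L = (23 + 2) + L = 25 + L)
b(H) = 1 + 6/H (b(H) = 6/H + 1 = 1 + 6/H)
b(3)*z(-23) = ((6 + 3)/3)*(25 - 23) = ((1/3)*9)*2 = 3*2 = 6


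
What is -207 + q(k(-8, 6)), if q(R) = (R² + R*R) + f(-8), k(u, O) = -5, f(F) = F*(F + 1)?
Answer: -101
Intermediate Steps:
f(F) = F*(1 + F)
q(R) = 56 + 2*R² (q(R) = (R² + R*R) - 8*(1 - 8) = (R² + R²) - 8*(-7) = 2*R² + 56 = 56 + 2*R²)
-207 + q(k(-8, 6)) = -207 + (56 + 2*(-5)²) = -207 + (56 + 2*25) = -207 + (56 + 50) = -207 + 106 = -101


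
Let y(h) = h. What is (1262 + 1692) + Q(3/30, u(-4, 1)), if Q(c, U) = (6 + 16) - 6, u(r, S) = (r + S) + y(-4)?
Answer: 2970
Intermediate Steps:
u(r, S) = -4 + S + r (u(r, S) = (r + S) - 4 = (S + r) - 4 = -4 + S + r)
Q(c, U) = 16 (Q(c, U) = 22 - 6 = 16)
(1262 + 1692) + Q(3/30, u(-4, 1)) = (1262 + 1692) + 16 = 2954 + 16 = 2970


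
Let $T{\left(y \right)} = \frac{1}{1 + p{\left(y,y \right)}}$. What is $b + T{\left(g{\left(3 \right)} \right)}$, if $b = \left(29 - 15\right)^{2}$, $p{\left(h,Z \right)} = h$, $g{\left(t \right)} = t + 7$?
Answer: $\frac{2157}{11} \approx 196.09$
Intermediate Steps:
$g{\left(t \right)} = 7 + t$
$T{\left(y \right)} = \frac{1}{1 + y}$
$b = 196$ ($b = 14^{2} = 196$)
$b + T{\left(g{\left(3 \right)} \right)} = 196 + \frac{1}{1 + \left(7 + 3\right)} = 196 + \frac{1}{1 + 10} = 196 + \frac{1}{11} = \frac{2157}{11}$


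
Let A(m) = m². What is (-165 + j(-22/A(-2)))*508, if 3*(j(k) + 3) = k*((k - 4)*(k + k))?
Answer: -548005/3 ≈ -1.8267e+5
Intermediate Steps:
j(k) = -3 + 2*k²*(-4 + k)/3 (j(k) = -3 + (k*((k - 4)*(k + k)))/3 = -3 + (k*((-4 + k)*(2*k)))/3 = -3 + (k*(2*k*(-4 + k)))/3 = -3 + (2*k²*(-4 + k))/3 = -3 + 2*k²*(-4 + k)/3)
(-165 + j(-22/A(-2)))*508 = (-165 + (-3 - 8*(-22/((-2)²))²/3 + 2*(-22/((-2)²))³/3))*508 = (-165 + (-3 - 8*(-22/4)²/3 + 2*(-22/4)³/3))*508 = (-165 + (-3 - 8*(-22*¼)²/3 + 2*(-22*¼)³/3))*508 = (-165 + (-3 - 8*(-11/2)²/3 + 2*(-11/2)³/3))*508 = (-165 + (-3 - 8/3*121/4 + (⅔)*(-1331/8)))*508 = (-165 + (-3 - 242/3 - 1331/12))*508 = (-165 - 2335/12)*508 = -4315/12*508 = -548005/3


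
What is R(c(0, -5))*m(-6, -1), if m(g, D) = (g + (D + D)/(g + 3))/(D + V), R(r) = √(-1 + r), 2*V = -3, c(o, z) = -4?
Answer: 32*I*√5/15 ≈ 4.7703*I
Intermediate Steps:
V = -3/2 (V = (½)*(-3) = -3/2 ≈ -1.5000)
m(g, D) = (g + 2*D/(3 + g))/(-3/2 + D) (m(g, D) = (g + (D + D)/(g + 3))/(D - 3/2) = (g + (2*D)/(3 + g))/(-3/2 + D) = (g + 2*D/(3 + g))/(-3/2 + D))
R(c(0, -5))*m(-6, -1) = √(-1 - 4)*(2*((-6)² + 2*(-1) + 3*(-6))/(-9 - 3*(-6) + 6*(-1) + 2*(-1)*(-6))) = √(-5)*(2*(36 - 2 - 18)/(-9 + 18 - 6 + 12)) = (I*√5)*(2*16/15) = (I*√5)*(2*(1/15)*16) = (I*√5)*(32/15) = 32*I*√5/15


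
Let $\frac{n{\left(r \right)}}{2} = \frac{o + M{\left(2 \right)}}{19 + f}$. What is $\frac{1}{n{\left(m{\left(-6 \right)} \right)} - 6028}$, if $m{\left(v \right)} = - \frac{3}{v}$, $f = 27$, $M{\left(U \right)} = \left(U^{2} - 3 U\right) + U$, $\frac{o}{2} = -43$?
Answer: $- \frac{23}{138730} \approx -0.00016579$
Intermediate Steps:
$o = -86$ ($o = 2 \left(-43\right) = -86$)
$M{\left(U \right)} = U^{2} - 2 U$
$n{\left(r \right)} = - \frac{86}{23}$ ($n{\left(r \right)} = 2 \frac{-86 + 2 \left(-2 + 2\right)}{19 + 27} = 2 \frac{-86 + 2 \cdot 0}{46} = 2 \left(-86 + 0\right) \frac{1}{46} = 2 \left(\left(-86\right) \frac{1}{46}\right) = 2 \left(- \frac{43}{23}\right) = - \frac{86}{23}$)
$\frac{1}{n{\left(m{\left(-6 \right)} \right)} - 6028} = \frac{1}{- \frac{86}{23} - 6028} = \frac{1}{- \frac{138730}{23}} = - \frac{23}{138730}$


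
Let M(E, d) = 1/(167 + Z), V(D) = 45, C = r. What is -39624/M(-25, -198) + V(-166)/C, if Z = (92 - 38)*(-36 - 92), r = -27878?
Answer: 7450782446595/27878 ≈ 2.6726e+8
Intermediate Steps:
C = -27878
Z = -6912 (Z = 54*(-128) = -6912)
M(E, d) = -1/6745 (M(E, d) = 1/(167 - 6912) = 1/(-6745) = -1/6745)
-39624/M(-25, -198) + V(-166)/C = -39624/(-1/6745) + 45/(-27878) = -39624*(-6745) + 45*(-1/27878) = 267263880 - 45/27878 = 7450782446595/27878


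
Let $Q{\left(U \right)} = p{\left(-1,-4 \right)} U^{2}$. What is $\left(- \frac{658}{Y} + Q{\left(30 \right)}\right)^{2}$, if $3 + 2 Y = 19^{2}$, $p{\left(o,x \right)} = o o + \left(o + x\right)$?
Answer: $\frac{416099823364}{32041} \approx 1.2986 \cdot 10^{7}$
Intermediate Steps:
$p{\left(o,x \right)} = o + x + o^{2}$ ($p{\left(o,x \right)} = o^{2} + \left(o + x\right) = o + x + o^{2}$)
$Y = 179$ ($Y = - \frac{3}{2} + \frac{19^{2}}{2} = - \frac{3}{2} + \frac{1}{2} \cdot 361 = - \frac{3}{2} + \frac{361}{2} = 179$)
$Q{\left(U \right)} = - 4 U^{2}$ ($Q{\left(U \right)} = \left(-1 - 4 + \left(-1\right)^{2}\right) U^{2} = \left(-1 - 4 + 1\right) U^{2} = - 4 U^{2}$)
$\left(- \frac{658}{Y} + Q{\left(30 \right)}\right)^{2} = \left(- \frac{658}{179} - 4 \cdot 30^{2}\right)^{2} = \left(\left(-658\right) \frac{1}{179} - 3600\right)^{2} = \left(- \frac{658}{179} - 3600\right)^{2} = \left(- \frac{645058}{179}\right)^{2} = \frac{416099823364}{32041}$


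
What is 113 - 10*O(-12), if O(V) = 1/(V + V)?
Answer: 1361/12 ≈ 113.42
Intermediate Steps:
O(V) = 1/(2*V)
113 - 10*O(-12) = 113 - 5/(-12) = 113 - 5*(-1)/12 = 113 - 10*(-1/24) = 113 + 5/12 = 1361/12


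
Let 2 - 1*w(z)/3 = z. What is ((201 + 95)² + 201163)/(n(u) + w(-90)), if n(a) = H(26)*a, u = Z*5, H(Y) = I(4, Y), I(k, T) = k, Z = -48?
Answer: -288779/684 ≈ -422.19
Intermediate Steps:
H(Y) = 4
w(z) = 6 - 3*z
u = -240 (u = -48*5 = -240)
n(a) = 4*a
((201 + 95)² + 201163)/(n(u) + w(-90)) = ((201 + 95)² + 201163)/(4*(-240) + (6 - 3*(-90))) = (296² + 201163)/(-960 + (6 + 270)) = (87616 + 201163)/(-960 + 276) = 288779/(-684) = 288779*(-1/684) = -288779/684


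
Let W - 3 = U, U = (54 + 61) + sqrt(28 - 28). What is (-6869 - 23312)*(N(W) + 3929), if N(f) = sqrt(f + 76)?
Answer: -118581149 - 30181*sqrt(194) ≈ -1.1900e+8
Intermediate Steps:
U = 115 (U = 115 + sqrt(0) = 115 + 0 = 115)
W = 118 (W = 3 + 115 = 118)
N(f) = sqrt(76 + f)
(-6869 - 23312)*(N(W) + 3929) = (-6869 - 23312)*(sqrt(76 + 118) + 3929) = -30181*(sqrt(194) + 3929) = -30181*(3929 + sqrt(194)) = -118581149 - 30181*sqrt(194)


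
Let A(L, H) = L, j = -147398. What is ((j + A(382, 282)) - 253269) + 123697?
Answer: -276588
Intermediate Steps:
((j + A(382, 282)) - 253269) + 123697 = ((-147398 + 382) - 253269) + 123697 = (-147016 - 253269) + 123697 = -400285 + 123697 = -276588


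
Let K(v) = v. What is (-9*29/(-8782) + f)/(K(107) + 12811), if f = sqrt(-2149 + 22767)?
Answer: 87/37815292 + 13*sqrt(122)/12918 ≈ 0.011118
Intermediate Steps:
f = 13*sqrt(122) (f = sqrt(20618) = 13*sqrt(122) ≈ 143.59)
(-9*29/(-8782) + f)/(K(107) + 12811) = (-9*29/(-8782) + 13*sqrt(122))/(107 + 12811) = (-261*(-1/8782) + 13*sqrt(122))/12918 = (261/8782 + 13*sqrt(122))*(1/12918) = 87/37815292 + 13*sqrt(122)/12918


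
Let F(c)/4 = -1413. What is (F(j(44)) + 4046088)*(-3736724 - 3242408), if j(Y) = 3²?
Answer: -28198736181552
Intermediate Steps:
j(Y) = 9
F(c) = -5652 (F(c) = 4*(-1413) = -5652)
(F(j(44)) + 4046088)*(-3736724 - 3242408) = (-5652 + 4046088)*(-3736724 - 3242408) = 4040436*(-6979132) = -28198736181552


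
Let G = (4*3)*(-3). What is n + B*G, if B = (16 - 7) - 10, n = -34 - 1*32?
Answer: -30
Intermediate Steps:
n = -66 (n = -34 - 32 = -66)
G = -36 (G = 12*(-3) = -36)
B = -1 (B = 9 - 10 = -1)
n + B*G = -66 - 1*(-36) = -66 + 36 = -30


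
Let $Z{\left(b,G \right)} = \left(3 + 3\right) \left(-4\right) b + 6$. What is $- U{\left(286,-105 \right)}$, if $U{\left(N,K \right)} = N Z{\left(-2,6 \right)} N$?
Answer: $-4416984$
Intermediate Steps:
$Z{\left(b,G \right)} = 6 - 24 b$ ($Z{\left(b,G \right)} = 6 \left(-4\right) b + 6 = - 24 b + 6 = 6 - 24 b$)
$U{\left(N,K \right)} = 54 N^{2}$ ($U{\left(N,K \right)} = N \left(6 - -48\right) N = N \left(6 + 48\right) N = N 54 N = 54 N N = 54 N^{2}$)
$- U{\left(286,-105 \right)} = - 54 \cdot 286^{2} = - 54 \cdot 81796 = \left(-1\right) 4416984 = -4416984$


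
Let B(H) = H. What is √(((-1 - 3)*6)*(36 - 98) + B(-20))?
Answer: 2*√367 ≈ 38.315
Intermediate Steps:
√(((-1 - 3)*6)*(36 - 98) + B(-20)) = √(((-1 - 3)*6)*(36 - 98) - 20) = √(-4*6*(-62) - 20) = √(-24*(-62) - 20) = √(1488 - 20) = √1468 = 2*√367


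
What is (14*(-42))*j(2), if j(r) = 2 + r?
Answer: -2352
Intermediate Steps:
(14*(-42))*j(2) = (14*(-42))*(2 + 2) = -588*4 = -2352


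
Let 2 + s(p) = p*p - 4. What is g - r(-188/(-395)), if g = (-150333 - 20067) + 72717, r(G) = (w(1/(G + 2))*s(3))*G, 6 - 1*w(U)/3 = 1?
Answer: -7718649/79 ≈ -97704.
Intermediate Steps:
w(U) = 15 (w(U) = 18 - 3*1 = 18 - 3 = 15)
s(p) = -6 + p**2 (s(p) = -2 + (p*p - 4) = -2 + (p**2 - 4) = -2 + (-4 + p**2) = -6 + p**2)
r(G) = 45*G (r(G) = (15*(-6 + 3**2))*G = (15*(-6 + 9))*G = (15*3)*G = 45*G)
g = -97683 (g = -170400 + 72717 = -97683)
g - r(-188/(-395)) = -97683 - 45*(-188/(-395)) = -97683 - 45*(-188*(-1/395)) = -97683 - 45*188/395 = -97683 - 1*1692/79 = -97683 - 1692/79 = -7718649/79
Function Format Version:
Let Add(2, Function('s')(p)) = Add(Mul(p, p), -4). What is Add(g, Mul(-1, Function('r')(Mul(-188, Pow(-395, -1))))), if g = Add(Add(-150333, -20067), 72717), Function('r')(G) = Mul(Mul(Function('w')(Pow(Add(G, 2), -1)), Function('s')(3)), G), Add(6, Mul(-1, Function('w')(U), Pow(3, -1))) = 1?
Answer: Rational(-7718649, 79) ≈ -97704.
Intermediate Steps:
Function('w')(U) = 15 (Function('w')(U) = Add(18, Mul(-3, 1)) = Add(18, -3) = 15)
Function('s')(p) = Add(-6, Pow(p, 2)) (Function('s')(p) = Add(-2, Add(Mul(p, p), -4)) = Add(-2, Add(Pow(p, 2), -4)) = Add(-2, Add(-4, Pow(p, 2))) = Add(-6, Pow(p, 2)))
Function('r')(G) = Mul(45, G) (Function('r')(G) = Mul(Mul(15, Add(-6, Pow(3, 2))), G) = Mul(Mul(15, Add(-6, 9)), G) = Mul(Mul(15, 3), G) = Mul(45, G))
g = -97683 (g = Add(-170400, 72717) = -97683)
Add(g, Mul(-1, Function('r')(Mul(-188, Pow(-395, -1))))) = Add(-97683, Mul(-1, Mul(45, Mul(-188, Pow(-395, -1))))) = Add(-97683, Mul(-1, Mul(45, Mul(-188, Rational(-1, 395))))) = Add(-97683, Mul(-1, Mul(45, Rational(188, 395)))) = Add(-97683, Mul(-1, Rational(1692, 79))) = Add(-97683, Rational(-1692, 79)) = Rational(-7718649, 79)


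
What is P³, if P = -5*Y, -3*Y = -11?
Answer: -166375/27 ≈ -6162.0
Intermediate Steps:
Y = 11/3 (Y = -⅓*(-11) = 11/3 ≈ 3.6667)
P = -55/3 (P = -5*11/3 = -55/3 ≈ -18.333)
P³ = (-55/3)³ = -166375/27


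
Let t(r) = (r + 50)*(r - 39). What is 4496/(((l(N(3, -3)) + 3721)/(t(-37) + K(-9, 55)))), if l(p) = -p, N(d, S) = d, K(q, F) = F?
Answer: -2097384/1859 ≈ -1128.2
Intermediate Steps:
t(r) = (-39 + r)*(50 + r) (t(r) = (50 + r)*(-39 + r) = (-39 + r)*(50 + r))
4496/(((l(N(3, -3)) + 3721)/(t(-37) + K(-9, 55)))) = 4496/(((-1*3 + 3721)/((-1950 + (-37)² + 11*(-37)) + 55))) = 4496/(((-3 + 3721)/((-1950 + 1369 - 407) + 55))) = 4496/((3718/(-988 + 55))) = 4496/((3718/(-933))) = 4496/((3718*(-1/933))) = 4496/(-3718/933) = 4496*(-933/3718) = -2097384/1859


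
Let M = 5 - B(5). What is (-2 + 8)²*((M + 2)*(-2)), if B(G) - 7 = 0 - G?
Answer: -360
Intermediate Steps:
B(G) = 7 - G (B(G) = 7 + (0 - G) = 7 - G)
M = 3 (M = 5 - (7 - 1*5) = 5 - (7 - 5) = 5 - 1*2 = 5 - 2 = 3)
(-2 + 8)²*((M + 2)*(-2)) = (-2 + 8)²*((3 + 2)*(-2)) = 6²*(5*(-2)) = 36*(-10) = -360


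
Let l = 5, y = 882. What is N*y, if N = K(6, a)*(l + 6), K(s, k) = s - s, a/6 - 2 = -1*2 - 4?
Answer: 0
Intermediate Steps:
a = -24 (a = 12 + 6*(-1*2 - 4) = 12 + 6*(-2 - 4) = 12 + 6*(-6) = 12 - 36 = -24)
K(s, k) = 0
N = 0 (N = 0*(5 + 6) = 0*11 = 0)
N*y = 0*882 = 0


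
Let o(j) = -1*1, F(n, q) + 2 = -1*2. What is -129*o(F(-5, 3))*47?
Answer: 6063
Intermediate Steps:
F(n, q) = -4 (F(n, q) = -2 - 1*2 = -2 - 2 = -4)
o(j) = -1
-129*o(F(-5, 3))*47 = -129*(-1)*47 = 129*47 = 6063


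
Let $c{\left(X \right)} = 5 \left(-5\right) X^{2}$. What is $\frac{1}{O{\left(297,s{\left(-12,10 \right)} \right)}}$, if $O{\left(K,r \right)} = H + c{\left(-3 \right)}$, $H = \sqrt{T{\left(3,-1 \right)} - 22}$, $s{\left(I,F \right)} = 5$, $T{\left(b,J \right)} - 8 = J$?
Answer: $- \frac{15}{3376} - \frac{i \sqrt{15}}{50640} \approx -0.0044431 - 7.6481 \cdot 10^{-5} i$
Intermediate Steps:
$T{\left(b,J \right)} = 8 + J$
$c{\left(X \right)} = - 25 X^{2}$
$H = i \sqrt{15}$ ($H = \sqrt{\left(8 - 1\right) - 22} = \sqrt{7 - 22} = \sqrt{-15} = i \sqrt{15} \approx 3.873 i$)
$O{\left(K,r \right)} = -225 + i \sqrt{15}$ ($O{\left(K,r \right)} = i \sqrt{15} - 25 \left(-3\right)^{2} = i \sqrt{15} - 225 = -225 + i \sqrt{15}$)
$\frac{1}{O{\left(297,s{\left(-12,10 \right)} \right)}} = \frac{1}{-225 + i \sqrt{15}}$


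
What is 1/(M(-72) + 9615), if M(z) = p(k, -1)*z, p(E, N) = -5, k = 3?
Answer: 1/9975 ≈ 0.00010025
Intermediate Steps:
M(z) = -5*z
1/(M(-72) + 9615) = 1/(-5*(-72) + 9615) = 1/(360 + 9615) = 1/9975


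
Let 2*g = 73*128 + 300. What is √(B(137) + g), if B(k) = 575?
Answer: √5397 ≈ 73.464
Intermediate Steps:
g = 4822 (g = (73*128 + 300)/2 = (9344 + 300)/2 = (½)*9644 = 4822)
√(B(137) + g) = √(575 + 4822) = √5397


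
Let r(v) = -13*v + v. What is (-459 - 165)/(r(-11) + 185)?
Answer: -624/317 ≈ -1.9685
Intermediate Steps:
r(v) = -12*v
(-459 - 165)/(r(-11) + 185) = (-459 - 165)/(-12*(-11) + 185) = -624/(132 + 185) = -624/317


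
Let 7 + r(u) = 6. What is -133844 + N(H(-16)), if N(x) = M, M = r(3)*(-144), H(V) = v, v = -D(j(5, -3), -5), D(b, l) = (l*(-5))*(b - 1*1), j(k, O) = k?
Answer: -133700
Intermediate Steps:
r(u) = -1 (r(u) = -7 + 6 = -1)
D(b, l) = -5*l*(-1 + b) (D(b, l) = (-5*l)*(b - 1) = (-5*l)*(-1 + b) = -5*l*(-1 + b))
v = -100 (v = -5*(-5)*(1 - 1*5) = -5*(-5)*(1 - 5) = -5*(-5)*(-4) = -1*100 = -100)
H(V) = -100
M = 144 (M = -1*(-144) = 144)
N(x) = 144
-133844 + N(H(-16)) = -133844 + 144 = -133700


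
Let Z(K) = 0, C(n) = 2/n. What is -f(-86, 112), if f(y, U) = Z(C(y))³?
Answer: 0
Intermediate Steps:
f(y, U) = 0 (f(y, U) = 0³ = 0)
-f(-86, 112) = -1*0 = 0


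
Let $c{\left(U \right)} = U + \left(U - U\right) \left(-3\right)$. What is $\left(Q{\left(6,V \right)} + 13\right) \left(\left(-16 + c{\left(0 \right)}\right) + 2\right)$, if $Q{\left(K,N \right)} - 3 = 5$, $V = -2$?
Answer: $-294$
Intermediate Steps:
$Q{\left(K,N \right)} = 8$ ($Q{\left(K,N \right)} = 3 + 5 = 8$)
$c{\left(U \right)} = U$ ($c{\left(U \right)} = U + 0 \left(-3\right) = U + 0 = U$)
$\left(Q{\left(6,V \right)} + 13\right) \left(\left(-16 + c{\left(0 \right)}\right) + 2\right) = \left(8 + 13\right) \left(\left(-16 + 0\right) + 2\right) = 21 \left(-16 + 2\right) = 21 \left(-14\right) = -294$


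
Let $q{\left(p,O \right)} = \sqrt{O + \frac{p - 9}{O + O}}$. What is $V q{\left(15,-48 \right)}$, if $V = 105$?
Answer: $\frac{105 i \sqrt{769}}{4} \approx 727.93 i$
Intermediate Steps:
$q{\left(p,O \right)} = \sqrt{O + \frac{-9 + p}{2 O}}$
$V q{\left(15,-48 \right)} = 105 \frac{\sqrt{2} \sqrt{\frac{-9 + 15 + 2 \left(-48\right)^{2}}{-48}}}{2} = 105 \frac{\sqrt{2} \sqrt{- \frac{-9 + 15 + 2 \cdot 2304}{48}}}{2} = 105 \frac{\sqrt{2} \sqrt{- \frac{-9 + 15 + 4608}{48}}}{2} = 105 \frac{\sqrt{2} \sqrt{\left(- \frac{1}{48}\right) 4614}}{2} = 105 \frac{\sqrt{2} \sqrt{- \frac{769}{8}}}{2} = 105 \frac{\sqrt{2} \frac{i \sqrt{1538}}{4}}{2} = 105 \frac{i \sqrt{769}}{4} = \frac{105 i \sqrt{769}}{4}$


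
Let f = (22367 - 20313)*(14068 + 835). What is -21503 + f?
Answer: 30589259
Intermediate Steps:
f = 30610762 (f = 2054*14903 = 30610762)
-21503 + f = -21503 + 30610762 = 30589259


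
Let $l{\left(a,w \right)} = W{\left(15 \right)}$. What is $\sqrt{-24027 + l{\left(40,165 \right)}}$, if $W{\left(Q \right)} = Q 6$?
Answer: $i \sqrt{23937} \approx 154.72 i$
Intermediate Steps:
$W{\left(Q \right)} = 6 Q$
$l{\left(a,w \right)} = 90$ ($l{\left(a,w \right)} = 6 \cdot 15 = 90$)
$\sqrt{-24027 + l{\left(40,165 \right)}} = \sqrt{-24027 + 90} = \sqrt{-23937} = i \sqrt{23937}$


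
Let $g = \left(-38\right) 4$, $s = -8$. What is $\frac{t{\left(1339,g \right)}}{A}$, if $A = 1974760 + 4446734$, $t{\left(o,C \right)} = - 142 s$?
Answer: $\frac{568}{3210747} \approx 0.00017691$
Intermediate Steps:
$g = -152$
$t{\left(o,C \right)} = 1136$ ($t{\left(o,C \right)} = \left(-142\right) \left(-8\right) = 1136$)
$A = 6421494$
$\frac{t{\left(1339,g \right)}}{A} = \frac{1136}{6421494} = 1136 \cdot \frac{1}{6421494} = \frac{568}{3210747}$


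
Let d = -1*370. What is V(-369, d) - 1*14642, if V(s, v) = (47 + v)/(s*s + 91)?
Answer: -1995002107/136252 ≈ -14642.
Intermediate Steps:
d = -370
V(s, v) = (47 + v)/(91 + s²) (V(s, v) = (47 + v)/(s² + 91) = (47 + v)/(91 + s²))
V(-369, d) - 1*14642 = (47 - 370)/(91 + (-369)²) - 1*14642 = -323/(91 + 136161) - 14642 = -323/136252 - 14642 = -1995002107/136252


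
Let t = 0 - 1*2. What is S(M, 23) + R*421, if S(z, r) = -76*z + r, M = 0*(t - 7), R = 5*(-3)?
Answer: -6292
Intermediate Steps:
t = -2 (t = 0 - 2 = -2)
R = -15
M = 0 (M = 0*(-2 - 7) = 0*(-9) = 0)
S(z, r) = r - 76*z
S(M, 23) + R*421 = (23 - 76*0) - 15*421 = (23 + 0) - 6315 = 23 - 6315 = -6292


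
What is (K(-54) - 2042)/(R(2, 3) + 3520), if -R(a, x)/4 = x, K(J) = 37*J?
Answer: -1010/877 ≈ -1.1517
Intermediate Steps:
R(a, x) = -4*x
(K(-54) - 2042)/(R(2, 3) + 3520) = (37*(-54) - 2042)/(-4*3 + 3520) = (-1998 - 2042)/(-12 + 3520) = -4040/3508 = -4040*1/3508 = -1010/877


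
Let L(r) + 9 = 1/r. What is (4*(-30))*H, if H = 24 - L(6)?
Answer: -3940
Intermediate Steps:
L(r) = -9 + 1/r
H = 197/6 (H = 24 - (-9 + 1/6) = 24 - (-9 + ⅙) = 24 - 1*(-53/6) = 24 + 53/6 = 197/6 ≈ 32.833)
(4*(-30))*H = (4*(-30))*(197/6) = -120*197/6 = -3940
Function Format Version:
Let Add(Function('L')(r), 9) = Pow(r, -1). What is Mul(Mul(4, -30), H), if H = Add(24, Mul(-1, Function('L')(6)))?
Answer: -3940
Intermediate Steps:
Function('L')(r) = Add(-9, Pow(r, -1))
H = Rational(197, 6) (H = Add(24, Mul(-1, Add(-9, Pow(6, -1)))) = Add(24, Mul(-1, Add(-9, Rational(1, 6)))) = Add(24, Mul(-1, Rational(-53, 6))) = Add(24, Rational(53, 6)) = Rational(197, 6) ≈ 32.833)
Mul(Mul(4, -30), H) = Mul(Mul(4, -30), Rational(197, 6)) = Mul(-120, Rational(197, 6)) = -3940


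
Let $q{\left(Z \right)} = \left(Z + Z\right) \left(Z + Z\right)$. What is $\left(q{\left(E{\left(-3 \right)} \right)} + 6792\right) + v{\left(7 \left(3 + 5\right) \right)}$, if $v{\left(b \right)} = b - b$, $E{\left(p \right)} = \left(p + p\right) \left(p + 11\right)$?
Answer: $16008$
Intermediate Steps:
$E{\left(p \right)} = 2 p \left(11 + p\right)$
$v{\left(b \right)} = 0$
$q{\left(Z \right)} = 4 Z^{2}$ ($q{\left(Z \right)} = 2 Z 2 Z = 4 Z^{2}$)
$\left(q{\left(E{\left(-3 \right)} \right)} + 6792\right) + v{\left(7 \left(3 + 5\right) \right)} = \left(4 \left(2 \left(-3\right) \left(11 - 3\right)\right)^{2} + 6792\right) + 0 = \left(4 \left(2 \left(-3\right) 8\right)^{2} + 6792\right) + 0 = \left(4 \left(-48\right)^{2} + 6792\right) + 0 = \left(4 \cdot 2304 + 6792\right) + 0 = \left(9216 + 6792\right) + 0 = 16008 + 0 = 16008$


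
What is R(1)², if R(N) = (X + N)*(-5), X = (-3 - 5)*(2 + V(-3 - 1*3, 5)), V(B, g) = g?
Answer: 75625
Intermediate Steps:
X = -56 (X = (-3 - 5)*(2 + 5) = -8*7 = -56)
R(N) = 280 - 5*N (R(N) = (-56 + N)*(-5) = 280 - 5*N)
R(1)² = (280 - 5*1)² = (280 - 5)² = 275² = 75625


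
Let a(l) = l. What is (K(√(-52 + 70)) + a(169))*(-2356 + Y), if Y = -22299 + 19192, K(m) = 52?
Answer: -1207323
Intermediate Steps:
Y = -3107
(K(√(-52 + 70)) + a(169))*(-2356 + Y) = (52 + 169)*(-2356 - 3107) = 221*(-5463) = -1207323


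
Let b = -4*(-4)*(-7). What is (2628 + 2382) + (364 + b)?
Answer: 5262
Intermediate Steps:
b = -112 (b = 16*(-7) = -112)
(2628 + 2382) + (364 + b) = (2628 + 2382) + (364 - 112) = 5010 + 252 = 5262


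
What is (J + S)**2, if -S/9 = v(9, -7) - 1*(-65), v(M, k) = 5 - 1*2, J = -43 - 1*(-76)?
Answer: 335241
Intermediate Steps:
J = 33 (J = -43 + 76 = 33)
v(M, k) = 3 (v(M, k) = 5 - 2 = 3)
S = -612 (S = -9*(3 - 1*(-65)) = -9*(3 + 65) = -9*68 = -612)
(J + S)**2 = (33 - 612)**2 = (-579)**2 = 335241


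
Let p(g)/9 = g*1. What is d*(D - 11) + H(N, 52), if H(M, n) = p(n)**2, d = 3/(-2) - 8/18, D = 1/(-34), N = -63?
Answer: 44685271/204 ≈ 2.1905e+5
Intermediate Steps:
D = -1/34 ≈ -0.029412
p(g) = 9*g (p(g) = 9*(g*1) = 9*g)
d = -35/18 (d = 3*(-1/2) - 8*1/18 = -3/2 - 4/9 = -35/18 ≈ -1.9444)
H(M, n) = 81*n**2 (H(M, n) = (9*n)**2 = 81*n**2)
d*(D - 11) + H(N, 52) = -35*(-1/34 - 11)/18 + 81*52**2 = -35/18*(-375/34) + 81*2704 = 4375/204 + 219024 = 44685271/204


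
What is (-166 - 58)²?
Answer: 50176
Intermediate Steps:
(-166 - 58)² = (-224)² = 50176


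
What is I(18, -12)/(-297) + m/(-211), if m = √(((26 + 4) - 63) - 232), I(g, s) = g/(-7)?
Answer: 2/231 - I*√265/211 ≈ 0.008658 - 0.077151*I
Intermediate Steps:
I(g, s) = -g/7 (I(g, s) = g*(-⅐) = -g/7)
m = I*√265 (m = √((30 - 63) - 232) = √(-33 - 232) = √(-265) = I*√265 ≈ 16.279*I)
I(18, -12)/(-297) + m/(-211) = -⅐*18/(-297) + (I*√265)/(-211) = -18/7*(-1/297) + (I*√265)*(-1/211) = 2/231 - I*√265/211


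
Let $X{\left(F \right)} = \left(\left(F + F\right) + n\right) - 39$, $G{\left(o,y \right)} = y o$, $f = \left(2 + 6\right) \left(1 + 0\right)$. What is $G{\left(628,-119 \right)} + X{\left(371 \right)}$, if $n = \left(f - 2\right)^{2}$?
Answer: $-73993$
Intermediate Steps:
$f = 8$ ($f = 8 \cdot 1 = 8$)
$G{\left(o,y \right)} = o y$
$n = 36$ ($n = \left(8 - 2\right)^{2} = 6^{2} = 36$)
$X{\left(F \right)} = -3 + 2 F$ ($X{\left(F \right)} = \left(\left(F + F\right) + 36\right) - 39 = \left(2 F + 36\right) - 39 = \left(36 + 2 F\right) - 39 = -3 + 2 F$)
$G{\left(628,-119 \right)} + X{\left(371 \right)} = 628 \left(-119\right) + \left(-3 + 2 \cdot 371\right) = -74732 + \left(-3 + 742\right) = -74732 + 739 = -73993$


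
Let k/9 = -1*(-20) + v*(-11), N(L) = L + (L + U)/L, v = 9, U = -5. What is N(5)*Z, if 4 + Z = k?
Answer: -3575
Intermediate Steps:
N(L) = L + (-5 + L)/L (N(L) = L + (L - 5)/L = L + (-5 + L)/L)
k = -711 (k = 9*(-1*(-20) + 9*(-11)) = 9*(20 - 99) = 9*(-79) = -711)
Z = -715 (Z = -4 - 711 = -715)
N(5)*Z = (1 + 5 - 5/5)*(-715) = (1 + 5 - 5*⅕)*(-715) = (1 + 5 - 1)*(-715) = 5*(-715) = -3575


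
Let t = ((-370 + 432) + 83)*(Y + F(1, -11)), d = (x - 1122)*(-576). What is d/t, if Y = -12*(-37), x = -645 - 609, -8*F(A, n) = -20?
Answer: 2737152/129485 ≈ 21.139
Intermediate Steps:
F(A, n) = 5/2 (F(A, n) = -⅛*(-20) = 5/2)
x = -1254
Y = 444
d = 1368576 (d = (-1254 - 1122)*(-576) = -2376*(-576) = 1368576)
t = 129485/2 (t = ((-370 + 432) + 83)*(444 + 5/2) = (62 + 83)*(893/2) = 145*(893/2) = 129485/2 ≈ 64743.)
d/t = 1368576/(129485/2) = 1368576*(2/129485) = 2737152/129485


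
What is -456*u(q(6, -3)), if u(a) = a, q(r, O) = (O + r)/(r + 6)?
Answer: -114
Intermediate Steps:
q(r, O) = (O + r)/(6 + r)
-456*u(q(6, -3)) = -456*(-3 + 6)/(6 + 6) = -456*3/12 = -38*3 = -456*¼ = -114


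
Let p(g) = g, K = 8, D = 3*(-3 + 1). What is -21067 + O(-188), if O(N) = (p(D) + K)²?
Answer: -21063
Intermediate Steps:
D = -6 (D = 3*(-2) = -6)
O(N) = 4 (O(N) = (-6 + 8)² = 2² = 4)
-21067 + O(-188) = -21067 + 4 = -21063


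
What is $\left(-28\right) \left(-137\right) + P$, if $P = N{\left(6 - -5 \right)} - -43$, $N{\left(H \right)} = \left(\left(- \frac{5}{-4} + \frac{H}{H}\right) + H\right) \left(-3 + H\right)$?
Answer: $3985$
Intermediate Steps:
$N{\left(H \right)} = \left(-3 + H\right) \left(\frac{9}{4} + H\right)$ ($N{\left(H \right)} = \left(\left(\left(-5\right) \left(- \frac{1}{4}\right) + 1\right) + H\right) \left(-3 + H\right) = \left(\left(\frac{5}{4} + 1\right) + H\right) \left(-3 + H\right) = \left(\frac{9}{4} + H\right) \left(-3 + H\right) = \left(-3 + H\right) \left(\frac{9}{4} + H\right)$)
$P = 149$ ($P = \left(- \frac{27}{4} + \left(6 - -5\right)^{2} - \frac{3 \left(6 - -5\right)}{4}\right) - -43 = \left(- \frac{27}{4} + \left(6 + 5\right)^{2} - \frac{3 \left(6 + 5\right)}{4}\right) + 43 = \left(- \frac{27}{4} + 11^{2} - \frac{33}{4}\right) + 43 = \left(- \frac{27}{4} + 121 - \frac{33}{4}\right) + 43 = 106 + 43 = 149$)
$\left(-28\right) \left(-137\right) + P = \left(-28\right) \left(-137\right) + 149 = 3836 + 149 = 3985$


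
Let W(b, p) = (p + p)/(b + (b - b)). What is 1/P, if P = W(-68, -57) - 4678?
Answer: -34/158995 ≈ -0.00021384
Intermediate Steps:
W(b, p) = 2*p/b (W(b, p) = (2*p)/(b + 0) = (2*p)/b = 2*p/b)
P = -158995/34 (P = 2*(-57)/(-68) - 4678 = 2*(-57)*(-1/68) - 4678 = 57/34 - 4678 = -158995/34 ≈ -4676.3)
1/P = 1/(-158995/34) = -34/158995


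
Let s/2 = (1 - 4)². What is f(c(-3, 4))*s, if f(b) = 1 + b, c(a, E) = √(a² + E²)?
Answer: 108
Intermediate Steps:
c(a, E) = √(E² + a²)
s = 18 (s = 2*(1 - 4)² = 2*(-3)² = 2*9 = 18)
f(c(-3, 4))*s = (1 + √(4² + (-3)²))*18 = (1 + √(16 + 9))*18 = (1 + √25)*18 = (1 + 5)*18 = 6*18 = 108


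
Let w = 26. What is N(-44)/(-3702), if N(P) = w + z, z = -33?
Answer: 7/3702 ≈ 0.0018909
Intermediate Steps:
N(P) = -7 (N(P) = 26 - 33 = -7)
N(-44)/(-3702) = -7/(-3702) = -7*(-1/3702) = 7/3702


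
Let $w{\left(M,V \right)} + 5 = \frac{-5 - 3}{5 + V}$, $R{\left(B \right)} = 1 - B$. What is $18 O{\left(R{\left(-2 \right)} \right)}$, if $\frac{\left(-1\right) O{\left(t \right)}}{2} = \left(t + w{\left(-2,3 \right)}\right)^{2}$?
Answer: $-324$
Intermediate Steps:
$w{\left(M,V \right)} = -5 - \frac{8}{5 + V}$ ($w{\left(M,V \right)} = -5 + \frac{-5 - 3}{5 + V} = -5 - \frac{8}{5 + V}$)
$O{\left(t \right)} = - 2 \left(-6 + t\right)^{2}$ ($O{\left(t \right)} = - 2 \left(t + \frac{-33 - 15}{5 + 3}\right)^{2} = - 2 \left(t + \frac{-33 - 15}{8}\right)^{2} = - 2 \left(t + \frac{1}{8} \left(-48\right)\right)^{2} = - 2 \left(t - 6\right)^{2} = - 2 \left(-6 + t\right)^{2}$)
$18 O{\left(R{\left(-2 \right)} \right)} = 18 \left(- 2 \left(-6 + \left(1 - -2\right)\right)^{2}\right) = 18 \left(- 2 \left(-6 + \left(1 + 2\right)\right)^{2}\right) = 18 \left(- 2 \left(-6 + 3\right)^{2}\right) = 18 \left(- 2 \left(-3\right)^{2}\right) = 18 \left(\left(-2\right) 9\right) = 18 \left(-18\right) = -324$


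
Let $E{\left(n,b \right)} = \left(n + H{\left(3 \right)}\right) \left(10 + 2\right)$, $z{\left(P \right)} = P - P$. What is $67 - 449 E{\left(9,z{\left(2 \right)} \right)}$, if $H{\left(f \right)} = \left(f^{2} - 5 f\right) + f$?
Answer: $-32261$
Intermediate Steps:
$z{\left(P \right)} = 0$
$H{\left(f \right)} = f^{2} - 4 f$
$E{\left(n,b \right)} = -36 + 12 n$ ($E{\left(n,b \right)} = \left(n + 3 \left(-4 + 3\right)\right) \left(10 + 2\right) = \left(n + 3 \left(-1\right)\right) 12 = \left(n - 3\right) 12 = \left(-3 + n\right) 12 = -36 + 12 n$)
$67 - 449 E{\left(9,z{\left(2 \right)} \right)} = 67 - 449 \left(-36 + 12 \cdot 9\right) = 67 - 449 \left(-36 + 108\right) = 67 - 32328 = -32261$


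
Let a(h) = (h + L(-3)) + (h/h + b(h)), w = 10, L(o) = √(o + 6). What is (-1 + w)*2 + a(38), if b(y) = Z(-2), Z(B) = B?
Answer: 55 + √3 ≈ 56.732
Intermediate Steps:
b(y) = -2
L(o) = √(6 + o)
a(h) = -1 + h + √3 (a(h) = (h + √(6 - 3)) + (h/h - 2) = (h + √3) + (1 - 2) = (h + √3) - 1 = -1 + h + √3)
(-1 + w)*2 + a(38) = (-1 + 10)*2 + (-1 + 38 + √3) = 9*2 + (37 + √3) = 18 + (37 + √3) = 55 + √3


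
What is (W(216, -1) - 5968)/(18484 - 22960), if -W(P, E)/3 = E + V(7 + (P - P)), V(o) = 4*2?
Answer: 5989/4476 ≈ 1.3380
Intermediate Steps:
V(o) = 8
W(P, E) = -24 - 3*E (W(P, E) = -3*(E + 8) = -3*(8 + E) = -24 - 3*E)
(W(216, -1) - 5968)/(18484 - 22960) = ((-24 - 3*(-1)) - 5968)/(18484 - 22960) = ((-24 + 3) - 5968)/(-4476) = (-21 - 5968)*(-1/4476) = -5989*(-1/4476) = 5989/4476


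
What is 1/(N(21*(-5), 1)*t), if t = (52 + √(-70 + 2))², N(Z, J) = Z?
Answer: I/(420*(-659*I + 52*√17)) ≈ -3.2672e-6 + 1.0629e-6*I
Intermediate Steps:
t = (52 + 2*I*√17)² (t = (52 + √(-68))² = (52 + 2*I*√17)² ≈ 2636.0 + 857.61*I)
1/(N(21*(-5), 1)*t) = 1/(((21*(-5)))*(2636 + 208*I*√17)) = 1/((-105)*(2636 + 208*I*√17)) = -1/(105*(2636 + 208*I*√17))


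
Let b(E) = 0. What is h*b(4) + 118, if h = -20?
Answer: 118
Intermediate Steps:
h*b(4) + 118 = -20*0 + 118 = 0 + 118 = 118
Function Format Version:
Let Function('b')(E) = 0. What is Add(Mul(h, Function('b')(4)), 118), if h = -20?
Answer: 118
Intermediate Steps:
Add(Mul(h, Function('b')(4)), 118) = Add(Mul(-20, 0), 118) = Add(0, 118) = 118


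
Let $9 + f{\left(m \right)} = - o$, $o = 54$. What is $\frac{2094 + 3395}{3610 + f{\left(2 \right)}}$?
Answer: $\frac{5489}{3547} \approx 1.5475$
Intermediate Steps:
$f{\left(m \right)} = -63$ ($f{\left(m \right)} = -9 - 54 = -63$)
$\frac{2094 + 3395}{3610 + f{\left(2 \right)}} = \frac{2094 + 3395}{3610 - 63} = \frac{5489}{3547}$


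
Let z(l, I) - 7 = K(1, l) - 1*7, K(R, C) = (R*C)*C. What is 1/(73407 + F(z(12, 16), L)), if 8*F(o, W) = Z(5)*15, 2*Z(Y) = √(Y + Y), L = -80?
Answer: 3132032/229913072649 - 40*√10/229913072649 ≈ 1.3622e-5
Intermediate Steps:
Z(Y) = √2*√Y/2 (Z(Y) = √(Y + Y)/2 = √(2*Y)/2 = (√2*√Y)/2 = √2*√Y/2)
K(R, C) = R*C² (K(R, C) = (C*R)*C = R*C²)
z(l, I) = l² (z(l, I) = 7 + (1*l² - 1*7) = 7 + (l² - 7) = 7 + (-7 + l²) = l²)
F(o, W) = 15*√10/16 (F(o, W) = ((√2*√5/2)*15)/8 = ((√10/2)*15)/8 = (15*√10/2)/8 = 15*√10/16)
1/(73407 + F(z(12, 16), L)) = 1/(73407 + 15*√10/16)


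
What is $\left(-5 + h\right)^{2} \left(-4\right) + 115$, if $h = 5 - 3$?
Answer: $79$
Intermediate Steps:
$h = 2$ ($h = 5 - 3 = 2$)
$\left(-5 + h\right)^{2} \left(-4\right) + 115 = \left(-5 + 2\right)^{2} \left(-4\right) + 115 = \left(-3\right)^{2} \left(-4\right) + 115 = 9 \left(-4\right) + 115 = -36 + 115 = 79$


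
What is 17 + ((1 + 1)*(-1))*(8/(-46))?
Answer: 399/23 ≈ 17.348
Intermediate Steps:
17 + ((1 + 1)*(-1))*(8/(-46)) = 17 + (2*(-1))*(8*(-1/46)) = 17 - 2*(-4/23) = 17 + 8/23 = 399/23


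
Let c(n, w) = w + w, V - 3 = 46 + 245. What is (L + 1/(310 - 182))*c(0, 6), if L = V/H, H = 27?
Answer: 12553/96 ≈ 130.76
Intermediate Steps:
V = 294 (V = 3 + (46 + 245) = 3 + 291 = 294)
c(n, w) = 2*w
L = 98/9 (L = 294/27 = 294*(1/27) = 98/9 ≈ 10.889)
(L + 1/(310 - 182))*c(0, 6) = (98/9 + 1/(310 - 182))*(2*6) = (98/9 + 1/128)*12 = (12553/1152)*12 = 12553/96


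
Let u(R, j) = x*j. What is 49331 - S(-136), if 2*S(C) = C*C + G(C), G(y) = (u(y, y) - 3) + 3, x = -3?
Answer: 39879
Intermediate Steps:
u(R, j) = -3*j
G(y) = -3*y (G(y) = (-3*y - 3) + 3 = (-3 - 3*y) + 3 = -3*y)
S(C) = C²/2 - 3*C/2 (S(C) = (C*C - 3*C)/2 = (C² - 3*C)/2 = C²/2 - 3*C/2)
49331 - S(-136) = 49331 - (-136)*(-3 - 136)/2 = 49331 - (-136)*(-139)/2 = 49331 - 1*9452 = 49331 - 9452 = 39879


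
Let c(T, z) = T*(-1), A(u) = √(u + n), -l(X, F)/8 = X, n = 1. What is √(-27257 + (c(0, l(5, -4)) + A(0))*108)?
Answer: I*√27149 ≈ 164.77*I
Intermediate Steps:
l(X, F) = -8*X
A(u) = √(1 + u) (A(u) = √(u + 1) = √(1 + u))
c(T, z) = -T
√(-27257 + (c(0, l(5, -4)) + A(0))*108) = √(-27257 + (-1*0 + √(1 + 0))*108) = √(-27257 + (0 + √1)*108) = √(-27257 + (0 + 1)*108) = √(-27257 + 1*108) = √(-27257 + 108) = √(-27149) = I*√27149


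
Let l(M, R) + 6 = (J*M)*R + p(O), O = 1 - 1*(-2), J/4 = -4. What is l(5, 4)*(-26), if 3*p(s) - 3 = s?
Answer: 8424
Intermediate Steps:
J = -16 (J = 4*(-4) = -16)
O = 3 (O = 1 + 2 = 3)
p(s) = 1 + s/3
l(M, R) = -4 - 16*M*R (l(M, R) = -6 + ((-16*M)*R + (1 + (⅓)*3)) = -6 + (-16*M*R + (1 + 1)) = -6 + (-16*M*R + 2) = -6 + (2 - 16*M*R) = -4 - 16*M*R)
l(5, 4)*(-26) = (-4 - 16*5*4)*(-26) = (-4 - 320)*(-26) = -324*(-26) = 8424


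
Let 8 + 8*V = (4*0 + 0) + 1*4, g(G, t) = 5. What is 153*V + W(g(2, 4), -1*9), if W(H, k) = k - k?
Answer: -153/2 ≈ -76.500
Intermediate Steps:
W(H, k) = 0
V = -½ (V = -1 + ((4*0 + 0) + 1*4)/8 = -1 + ((0 + 0) + 4)/8 = -1 + (0 + 4)/8 = -1 + (⅛)*4 = -1 + ½ = -½ ≈ -0.50000)
153*V + W(g(2, 4), -1*9) = 153*(-½) + 0 = -153/2 + 0 = -153/2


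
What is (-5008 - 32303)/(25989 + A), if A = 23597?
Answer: -37311/49586 ≈ -0.75245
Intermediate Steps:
(-5008 - 32303)/(25989 + A) = (-5008 - 32303)/(25989 + 23597) = -37311/49586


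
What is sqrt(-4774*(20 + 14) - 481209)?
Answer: 5*I*sqrt(25741) ≈ 802.2*I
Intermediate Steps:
sqrt(-4774*(20 + 14) - 481209) = sqrt(-4774*34 - 481209) = sqrt(-162316 - 481209) = sqrt(-643525) = 5*I*sqrt(25741)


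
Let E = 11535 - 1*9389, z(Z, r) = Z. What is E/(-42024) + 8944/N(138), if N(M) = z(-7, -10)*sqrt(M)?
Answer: -1073/21012 - 4472*sqrt(138)/483 ≈ -108.82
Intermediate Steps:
E = 2146 (E = 11535 - 9389 = 2146)
N(M) = -7*sqrt(M)
E/(-42024) + 8944/N(138) = 2146/(-42024) + 8944/((-7*sqrt(138))) = 2146*(-1/42024) + 8944*(-sqrt(138)/966) = -1073/21012 - 4472*sqrt(138)/483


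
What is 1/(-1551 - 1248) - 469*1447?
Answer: -1899521758/2799 ≈ -6.7864e+5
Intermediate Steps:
1/(-1551 - 1248) - 469*1447 = 1/(-2799) - 678643 = -1/2799 - 678643 = -1899521758/2799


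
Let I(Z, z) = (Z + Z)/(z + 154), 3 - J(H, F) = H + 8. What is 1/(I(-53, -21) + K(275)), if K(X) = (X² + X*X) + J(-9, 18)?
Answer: 133/20116676 ≈ 6.6114e-6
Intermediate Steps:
J(H, F) = -5 - H (J(H, F) = 3 - (H + 8) = 3 - (8 + H) = 3 + (-8 - H) = -5 - H)
K(X) = 4 + 2*X² (K(X) = (X² + X*X) + (-5 - 1*(-9)) = (X² + X²) + (-5 + 9) = 2*X² + 4 = 4 + 2*X²)
I(Z, z) = 2*Z/(154 + z) (I(Z, z) = (2*Z)/(154 + z) = 2*Z/(154 + z))
1/(I(-53, -21) + K(275)) = 1/(2*(-53)/(154 - 21) + (4 + 2*275²)) = 1/(2*(-53)/133 + (4 + 2*75625)) = 1/(2*(-53)*(1/133) + (4 + 151250)) = 1/(-106/133 + 151254) = 1/(20116676/133) = 133/20116676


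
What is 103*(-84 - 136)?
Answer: -22660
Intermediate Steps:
103*(-84 - 136) = 103*(-220) = -22660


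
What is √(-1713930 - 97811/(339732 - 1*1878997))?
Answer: I*√82875044257485415/219895 ≈ 1309.2*I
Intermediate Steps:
√(-1713930 - 97811/(339732 - 1*1878997)) = √(-1713930 - 97811/(339732 - 1878997)) = √(-1713930 - 97811/(-1539265)) = √(-1713930 - 97811*(-1/1539265)) = √(-1713930 + 13973/219895) = √(-376884623377/219895) = I*√82875044257485415/219895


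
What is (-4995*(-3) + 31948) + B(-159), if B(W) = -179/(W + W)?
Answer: 14924873/318 ≈ 46934.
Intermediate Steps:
B(W) = -179/(2*W) (B(W) = -179*1/(2*W) = -179/(2*W))
(-4995*(-3) + 31948) + B(-159) = (-4995*(-3) + 31948) - 179/2/(-159) = (-111*(-135) + 31948) - 179/2*(-1/159) = (14985 + 31948) + 179/318 = 46933 + 179/318 = 14924873/318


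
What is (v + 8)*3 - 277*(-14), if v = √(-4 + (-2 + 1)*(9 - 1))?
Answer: 3902 + 6*I*√3 ≈ 3902.0 + 10.392*I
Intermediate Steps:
v = 2*I*√3 (v = √(-4 - 1*8) = √(-4 - 8) = √(-12) = 2*I*√3 ≈ 3.4641*I)
(v + 8)*3 - 277*(-14) = (2*I*√3 + 8)*3 - 277*(-14) = (8 + 2*I*√3)*3 + 3878 = (24 + 6*I*√3) + 3878 = 3902 + 6*I*√3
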